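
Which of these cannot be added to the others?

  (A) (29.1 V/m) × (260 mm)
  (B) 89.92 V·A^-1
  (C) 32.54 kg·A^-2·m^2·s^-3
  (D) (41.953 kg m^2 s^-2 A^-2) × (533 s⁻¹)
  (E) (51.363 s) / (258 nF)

(A)

Work out the base dimensions of each:
  (A) [kg·m·s⁻³·A⁻¹] · [m] = kg·m²·s⁻³·A⁻¹
  (B) V·A⁻¹ = J·C⁻¹·A⁻¹ = kg·m²·s⁻³·A⁻²
  (C) kg·m²·s⁻³·A⁻²
  (D) [kg·m²·s⁻²·A⁻²] · [s⁻¹] = kg·m²·s⁻³·A⁻²
  (E) [s] / [kg⁻¹·m⁻²·s⁴·A²] = kg·m²·s⁻³·A⁻²
All reduce to kg·m²·s⁻³·A⁻² except (A), which is kg·m²·s⁻³·A⁻¹.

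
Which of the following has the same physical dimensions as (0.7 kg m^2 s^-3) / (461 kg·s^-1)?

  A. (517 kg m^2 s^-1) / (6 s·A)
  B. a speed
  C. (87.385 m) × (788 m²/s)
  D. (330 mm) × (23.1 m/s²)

Reference: [kg·m²·s⁻³] / [kg·s⁻¹] = m²·s⁻².
Each option:
  A. [kg·m²·s⁻¹] / [s·A] = kg·m²·s⁻²·A⁻¹
  B. [speed] = m·s⁻¹
  C. [m] · [m²·s⁻¹] = m³·s⁻¹
  D. [m] · [m·s⁻²] = m²·s⁻²  ← same
Only D. matches m²·s⁻².

D.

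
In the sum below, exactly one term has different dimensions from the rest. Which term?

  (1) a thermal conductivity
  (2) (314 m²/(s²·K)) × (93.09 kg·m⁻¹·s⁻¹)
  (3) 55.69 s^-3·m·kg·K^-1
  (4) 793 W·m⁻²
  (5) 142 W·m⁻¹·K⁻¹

Reduce each to base SI dimensions:
  (1) [thermal conductivity] = kg·m·s⁻³·K⁻¹
  (2) [m²·s⁻²·K⁻¹] · [kg·m⁻¹·s⁻¹] = kg·m·s⁻³·K⁻¹
  (3) kg·m·s⁻³·K⁻¹
  (4) W·m⁻² = J·s⁻¹·m⁻² = kg·s⁻³
  (5) W·m⁻¹·K⁻¹ = J·s⁻¹·m⁻¹·K⁻¹ = kg·m·s⁻³·K⁻¹
All reduce to kg·m·s⁻³·K⁻¹ except (4), which is kg·s⁻³.

(4)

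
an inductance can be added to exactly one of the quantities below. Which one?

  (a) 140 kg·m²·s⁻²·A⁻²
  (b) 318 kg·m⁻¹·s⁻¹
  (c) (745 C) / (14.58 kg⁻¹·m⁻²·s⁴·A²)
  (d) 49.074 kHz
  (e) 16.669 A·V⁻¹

Reference: [inductance] = kg·m²·s⁻²·A⁻².
Each option:
  (a) kg·m²·s⁻²·A⁻²  ← same
  (b) kg·m⁻¹·s⁻¹
  (c) [s·A] / [kg⁻¹·m⁻²·s⁴·A²] = kg·m²·s⁻³·A⁻¹
  (d) Hz = s⁻¹
  (e) A·V⁻¹ = A·(J·C⁻¹)⁻¹ = kg⁻¹·m⁻²·s³·A²
Only (a) matches kg·m²·s⁻²·A⁻².

(a)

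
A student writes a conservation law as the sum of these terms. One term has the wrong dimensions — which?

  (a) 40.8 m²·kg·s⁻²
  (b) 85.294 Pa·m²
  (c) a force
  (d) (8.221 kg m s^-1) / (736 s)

In SI base units:
  (a) kg·m²·s⁻²
  (b) Pa·m² = N·m⁻²·m² = kg·m·s⁻²
  (c) [force] = kg·m·s⁻²
  (d) [kg·m·s⁻¹] / [s] = kg·m·s⁻²
All reduce to kg·m·s⁻² except (a), which is kg·m²·s⁻².

(a)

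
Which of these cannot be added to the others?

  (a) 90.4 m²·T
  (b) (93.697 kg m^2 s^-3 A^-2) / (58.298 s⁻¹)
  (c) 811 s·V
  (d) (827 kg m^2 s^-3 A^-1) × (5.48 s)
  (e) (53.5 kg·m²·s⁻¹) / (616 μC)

(b)

Expand each in SI base units:
  (a) T·m² = Wb·m⁻²·m² = kg·m²·s⁻²·A⁻¹
  (b) [kg·m²·s⁻³·A⁻²] / [s⁻¹] = kg·m²·s⁻²·A⁻²
  (c) V·s = J·C⁻¹·s = kg·m²·s⁻²·A⁻¹
  (d) [kg·m²·s⁻³·A⁻¹] · [s] = kg·m²·s⁻²·A⁻¹
  (e) [kg·m²·s⁻¹] / [s·A] = kg·m²·s⁻²·A⁻¹
All reduce to kg·m²·s⁻²·A⁻¹ except (b), which is kg·m²·s⁻²·A⁻².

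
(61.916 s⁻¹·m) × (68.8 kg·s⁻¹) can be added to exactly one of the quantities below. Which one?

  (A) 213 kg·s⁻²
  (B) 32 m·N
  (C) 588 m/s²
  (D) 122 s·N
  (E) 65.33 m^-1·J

Reference: [m·s⁻¹] · [kg·s⁻¹] = kg·m·s⁻².
Each option:
  (A) kg·s⁻²
  (B) N·m = kg·m·s⁻²·m = kg·m²·s⁻²
  (C) m·s⁻²
  (D) N·s = kg·m·s⁻²·s = kg·m·s⁻¹
  (E) J·m⁻¹ = N·m·m⁻¹ = kg·m·s⁻²  ← same
Only (E) matches kg·m·s⁻².

(E)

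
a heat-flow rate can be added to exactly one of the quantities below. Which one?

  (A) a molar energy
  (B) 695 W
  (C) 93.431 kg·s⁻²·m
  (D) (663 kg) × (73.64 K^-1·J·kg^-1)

Reference: [heat-flow rate] = kg·m²·s⁻³.
Each option:
  (A) [molar energy] = kg·m²·s⁻²·mol⁻¹
  (B) W = J·s⁻¹ = kg·m²·s⁻³  ← same
  (C) kg·m·s⁻²
  (D) [kg] · [m²·s⁻²·K⁻¹] = kg·m²·s⁻²·K⁻¹
Only (B) matches kg·m²·s⁻³.

(B)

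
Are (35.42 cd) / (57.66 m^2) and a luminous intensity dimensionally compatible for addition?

Work out the base dimensions of each:
  (35.42 cd) / (57.66 m^2):  [cd] / [m²] = m⁻²·cd
  a luminous intensity:  [luminous intensity] = cd
m⁻²·cd ≠ cd, so they cannot be added.

No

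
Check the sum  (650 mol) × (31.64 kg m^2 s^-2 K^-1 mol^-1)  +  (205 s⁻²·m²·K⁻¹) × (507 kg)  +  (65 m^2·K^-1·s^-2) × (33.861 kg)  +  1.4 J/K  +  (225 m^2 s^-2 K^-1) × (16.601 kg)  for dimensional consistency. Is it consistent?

Yes

Dimensions:
  (650 mol) × (31.64 kg m^2 s^-2 K^-1 mol^-1):  [mol] · [kg·m²·s⁻²·K⁻¹·mol⁻¹] = kg·m²·s⁻²·K⁻¹
  (205 s⁻²·m²·K⁻¹) × (507 kg):  [m²·s⁻²·K⁻¹] · [kg] = kg·m²·s⁻²·K⁻¹
  (65 m^2·K^-1·s^-2) × (33.861 kg):  [m²·s⁻²·K⁻¹] · [kg] = kg·m²·s⁻²·K⁻¹
  1.4 J/K:  J·K⁻¹ = N·m·K⁻¹ = kg·m²·s⁻²·K⁻¹
  (225 m^2 s^-2 K^-1) × (16.601 kg):  [m²·s⁻²·K⁻¹] · [kg] = kg·m²·s⁻²·K⁻¹
Every term reduces to kg·m²·s⁻²·K⁻¹.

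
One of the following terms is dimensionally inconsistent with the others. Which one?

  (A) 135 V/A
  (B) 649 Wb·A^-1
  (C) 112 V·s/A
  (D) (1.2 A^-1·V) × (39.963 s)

Reduce each to base SI dimensions:
  (A) V·A⁻¹ = J·C⁻¹·A⁻¹ = kg·m²·s⁻³·A⁻²
  (B) Wb·A⁻¹ = V·s·A⁻¹ = kg·m²·s⁻²·A⁻²
  (C) V·s·A⁻¹ = J·C⁻¹·s·A⁻¹ = kg·m²·s⁻²·A⁻²
  (D) [kg·m²·s⁻³·A⁻²] · [s] = kg·m²·s⁻²·A⁻²
All reduce to kg·m²·s⁻²·A⁻² except (A), which is kg·m²·s⁻³·A⁻².

(A)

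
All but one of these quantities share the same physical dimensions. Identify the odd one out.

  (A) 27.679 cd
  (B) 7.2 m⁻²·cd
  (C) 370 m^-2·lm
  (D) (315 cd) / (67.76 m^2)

In SI base units:
  (A) cd
  (B) cd·m⁻² = m⁻²·cd
  (C) lm·m⁻² = cd·m⁻² = m⁻²·cd
  (D) [cd] / [m²] = m⁻²·cd
All reduce to m⁻²·cd except (A), which is cd.

(A)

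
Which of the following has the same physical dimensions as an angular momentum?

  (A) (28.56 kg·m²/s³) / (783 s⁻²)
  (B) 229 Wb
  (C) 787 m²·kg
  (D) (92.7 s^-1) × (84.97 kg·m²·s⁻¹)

Reference: [angular momentum] = kg·m²·s⁻¹.
Each option:
  (A) [kg·m²·s⁻³] / [s⁻²] = kg·m²·s⁻¹  ← same
  (B) Wb = V·s = kg·m²·s⁻²·A⁻¹
  (C) kg·m²
  (D) [s⁻¹] · [kg·m²·s⁻¹] = kg·m²·s⁻²
Only (A) matches kg·m²·s⁻¹.

(A)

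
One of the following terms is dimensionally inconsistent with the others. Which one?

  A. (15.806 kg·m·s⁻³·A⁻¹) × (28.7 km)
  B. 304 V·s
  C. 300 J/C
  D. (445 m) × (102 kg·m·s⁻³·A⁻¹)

B.

Work out the base dimensions of each:
  A. [kg·m·s⁻³·A⁻¹] · [m] = kg·m²·s⁻³·A⁻¹
  B. V·s = J·C⁻¹·s = kg·m²·s⁻²·A⁻¹
  C. J·C⁻¹ = N·m·(s·A)⁻¹ = kg·m²·s⁻³·A⁻¹
  D. [m] · [kg·m·s⁻³·A⁻¹] = kg·m²·s⁻³·A⁻¹
All reduce to kg·m²·s⁻³·A⁻¹ except B., which is kg·m²·s⁻²·A⁻¹.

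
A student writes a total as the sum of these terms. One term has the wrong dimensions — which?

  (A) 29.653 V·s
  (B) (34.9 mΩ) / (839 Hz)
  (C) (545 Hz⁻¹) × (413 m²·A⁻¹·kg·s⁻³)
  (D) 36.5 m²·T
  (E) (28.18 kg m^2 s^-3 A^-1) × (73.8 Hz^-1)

(B)

Expand each in SI base units:
  (A) V·s = J·C⁻¹·s = kg·m²·s⁻²·A⁻¹
  (B) [kg·m²·s⁻³·A⁻²] / [s⁻¹] = kg·m²·s⁻²·A⁻²
  (C) [s] · [kg·m²·s⁻³·A⁻¹] = kg·m²·s⁻²·A⁻¹
  (D) T·m² = Wb·m⁻²·m² = kg·m²·s⁻²·A⁻¹
  (E) [kg·m²·s⁻³·A⁻¹] · [s] = kg·m²·s⁻²·A⁻¹
All reduce to kg·m²·s⁻²·A⁻¹ except (B), which is kg·m²·s⁻²·A⁻².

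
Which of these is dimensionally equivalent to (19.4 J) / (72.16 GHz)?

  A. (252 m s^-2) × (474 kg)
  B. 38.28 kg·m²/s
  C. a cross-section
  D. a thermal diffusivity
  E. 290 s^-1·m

B.

Reference: [kg·m²·s⁻²] / [s⁻¹] = kg·m²·s⁻¹.
Each option:
  A. [m·s⁻²] · [kg] = kg·m·s⁻²
  B. kg·m²·s⁻¹  ← same
  C. [cross-section] = m²
  D. [thermal diffusivity] = m²·s⁻¹
  E. m·s⁻¹
Only B. matches kg·m²·s⁻¹.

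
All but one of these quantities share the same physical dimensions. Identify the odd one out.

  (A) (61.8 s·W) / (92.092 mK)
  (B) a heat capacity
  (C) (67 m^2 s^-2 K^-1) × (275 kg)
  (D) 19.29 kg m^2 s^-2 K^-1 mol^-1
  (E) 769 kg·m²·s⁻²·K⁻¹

(D)

In SI base units:
  (A) [kg·m²·s⁻²] / [K] = kg·m²·s⁻²·K⁻¹
  (B) [heat capacity] = kg·m²·s⁻²·K⁻¹
  (C) [m²·s⁻²·K⁻¹] · [kg] = kg·m²·s⁻²·K⁻¹
  (D) kg·m²·s⁻²·K⁻¹·mol⁻¹
  (E) kg·m²·s⁻²·K⁻¹
All reduce to kg·m²·s⁻²·K⁻¹ except (D), which is kg·m²·s⁻²·K⁻¹·mol⁻¹.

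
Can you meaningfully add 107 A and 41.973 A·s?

Dimensions:
  107 A:  A
  41.973 A·s:  A·s = s·A
A ≠ s·A, so they cannot be added.

No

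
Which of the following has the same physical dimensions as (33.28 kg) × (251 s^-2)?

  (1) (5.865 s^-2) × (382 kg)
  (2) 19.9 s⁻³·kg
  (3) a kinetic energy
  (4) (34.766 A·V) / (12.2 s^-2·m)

Reference: [kg] · [s⁻²] = kg·s⁻².
Each option:
  (1) [s⁻²] · [kg] = kg·s⁻²  ← same
  (2) kg·s⁻³
  (3) [kinetic energy] = kg·m²·s⁻²
  (4) [kg·m²·s⁻³] / [m·s⁻²] = kg·m·s⁻¹
Only (1) matches kg·s⁻².

(1)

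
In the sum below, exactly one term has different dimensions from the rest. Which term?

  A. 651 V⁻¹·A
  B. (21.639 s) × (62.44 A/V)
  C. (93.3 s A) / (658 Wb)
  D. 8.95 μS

B.

Expand each in SI base units:
  A. A·V⁻¹ = A·(J·C⁻¹)⁻¹ = kg⁻¹·m⁻²·s³·A²
  B. [s] · [kg⁻¹·m⁻²·s³·A²] = kg⁻¹·m⁻²·s⁴·A²
  C. [s·A] / [kg·m²·s⁻²·A⁻¹] = kg⁻¹·m⁻²·s³·A²
  D. S = Ω⁻¹ = kg⁻¹·m⁻²·s³·A²
All reduce to kg⁻¹·m⁻²·s³·A² except B., which is kg⁻¹·m⁻²·s⁴·A².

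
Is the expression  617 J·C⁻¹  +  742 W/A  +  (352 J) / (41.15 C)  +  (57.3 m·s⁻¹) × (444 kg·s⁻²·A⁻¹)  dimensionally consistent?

No

Work out the base dimensions of each:
  617 J·C⁻¹:  J·C⁻¹ = N·m·(s·A)⁻¹ = kg·m²·s⁻³·A⁻¹
  742 W/A:  W·A⁻¹ = J·s⁻¹·A⁻¹ = kg·m²·s⁻³·A⁻¹
  (352 J) / (41.15 C):  [kg·m²·s⁻²] / [s·A] = kg·m²·s⁻³·A⁻¹
  (57.3 m·s⁻¹) × (444 kg·s⁻²·A⁻¹):  [m·s⁻¹] · [kg·s⁻²·A⁻¹] = kg·m·s⁻³·A⁻¹
The terms do not share a single dimension (kg·m²·s⁻³·A⁻¹ vs kg·m·s⁻³·A⁻¹).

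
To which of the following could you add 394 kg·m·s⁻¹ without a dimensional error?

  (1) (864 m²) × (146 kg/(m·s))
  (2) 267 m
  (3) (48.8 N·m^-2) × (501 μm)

(1)

Reference: kg·m·s⁻¹.
Each option:
  (1) [m²] · [kg·m⁻¹·s⁻¹] = kg·m·s⁻¹  ← same
  (2) m
  (3) [kg·m⁻¹·s⁻²] · [m] = kg·s⁻²
Only (1) matches kg·m·s⁻¹.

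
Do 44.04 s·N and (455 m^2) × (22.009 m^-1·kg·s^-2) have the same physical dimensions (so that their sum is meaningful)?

Dimensions:
  44.04 s·N:  N·s = kg·m·s⁻²·s = kg·m·s⁻¹
  (455 m^2) × (22.009 m^-1·kg·s^-2):  [m²] · [kg·m⁻¹·s⁻²] = kg·m·s⁻²
kg·m·s⁻¹ ≠ kg·m·s⁻², so they cannot be added.

No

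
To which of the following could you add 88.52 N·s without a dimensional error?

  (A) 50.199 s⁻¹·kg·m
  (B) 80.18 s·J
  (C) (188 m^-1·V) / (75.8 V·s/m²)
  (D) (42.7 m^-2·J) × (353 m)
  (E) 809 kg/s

(A)

Reference: N·s = kg·m·s⁻²·s = kg·m·s⁻¹.
Each option:
  (A) kg·m·s⁻¹  ← same
  (B) J·s = N·m·s = kg·m²·s⁻¹
  (C) [kg·m·s⁻³·A⁻¹] / [kg·s⁻²·A⁻¹] = m·s⁻¹
  (D) [kg·s⁻²] · [m] = kg·m·s⁻²
  (E) kg·s⁻¹
Only (A) matches kg·m·s⁻¹.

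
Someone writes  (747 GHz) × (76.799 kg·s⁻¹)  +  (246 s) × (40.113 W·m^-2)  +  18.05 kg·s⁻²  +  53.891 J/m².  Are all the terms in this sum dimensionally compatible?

Expand each in SI base units:
  (747 GHz) × (76.799 kg·s⁻¹):  [s⁻¹] · [kg·s⁻¹] = kg·s⁻²
  (246 s) × (40.113 W·m^-2):  [s] · [kg·s⁻³] = kg·s⁻²
  18.05 kg·s⁻²:  kg·s⁻²
  53.891 J/m²:  J·m⁻² = N·m·m⁻² = kg·s⁻²
Every term reduces to kg·s⁻².

Yes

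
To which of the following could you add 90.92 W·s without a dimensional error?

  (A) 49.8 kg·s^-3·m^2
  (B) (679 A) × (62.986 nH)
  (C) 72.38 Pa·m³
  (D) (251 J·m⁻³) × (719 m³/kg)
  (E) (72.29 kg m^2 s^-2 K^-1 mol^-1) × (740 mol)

(C)

Reference: W·s = J·s⁻¹·s = kg·m²·s⁻².
Each option:
  (A) kg·m²·s⁻³
  (B) [A] · [kg·m²·s⁻²·A⁻²] = kg·m²·s⁻²·A⁻¹
  (C) Pa·m³ = N·m⁻²·m³ = kg·m²·s⁻²  ← same
  (D) [kg·m⁻¹·s⁻²] · [kg⁻¹·m³] = m²·s⁻²
  (E) [kg·m²·s⁻²·K⁻¹·mol⁻¹] · [mol] = kg·m²·s⁻²·K⁻¹
Only (C) matches kg·m²·s⁻².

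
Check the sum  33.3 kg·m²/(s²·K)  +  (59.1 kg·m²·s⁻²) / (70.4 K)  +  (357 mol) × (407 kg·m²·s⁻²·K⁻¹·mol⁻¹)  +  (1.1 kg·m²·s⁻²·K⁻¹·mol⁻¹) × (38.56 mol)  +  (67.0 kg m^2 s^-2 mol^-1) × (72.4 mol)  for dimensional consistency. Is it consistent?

No

Reduce each to base SI dimensions:
  33.3 kg·m²/(s²·K):  kg·m²·s⁻²·K⁻¹
  (59.1 kg·m²·s⁻²) / (70.4 K):  [kg·m²·s⁻²] / [K] = kg·m²·s⁻²·K⁻¹
  (357 mol) × (407 kg·m²·s⁻²·K⁻¹·mol⁻¹):  [mol] · [kg·m²·s⁻²·K⁻¹·mol⁻¹] = kg·m²·s⁻²·K⁻¹
  (1.1 kg·m²·s⁻²·K⁻¹·mol⁻¹) × (38.56 mol):  [kg·m²·s⁻²·K⁻¹·mol⁻¹] · [mol] = kg·m²·s⁻²·K⁻¹
  (67.0 kg m^2 s^-2 mol^-1) × (72.4 mol):  [kg·m²·s⁻²·mol⁻¹] · [mol] = kg·m²·s⁻²
The terms do not share a single dimension (kg·m²·s⁻² vs kg·m²·s⁻²·K⁻¹).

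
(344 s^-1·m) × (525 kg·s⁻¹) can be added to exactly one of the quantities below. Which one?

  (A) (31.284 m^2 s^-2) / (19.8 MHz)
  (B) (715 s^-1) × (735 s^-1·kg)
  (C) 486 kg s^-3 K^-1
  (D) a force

Reference: [m·s⁻¹] · [kg·s⁻¹] = kg·m·s⁻².
Each option:
  (A) [m²·s⁻²] / [s⁻¹] = m²·s⁻¹
  (B) [s⁻¹] · [kg·s⁻¹] = kg·s⁻²
  (C) kg·s⁻³·K⁻¹
  (D) [force] = kg·m·s⁻²  ← same
Only (D) matches kg·m·s⁻².

(D)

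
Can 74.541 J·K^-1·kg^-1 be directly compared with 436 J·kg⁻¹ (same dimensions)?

No

Reduce each to base SI dimensions:
  74.541 J·K^-1·kg^-1:  J·kg⁻¹·K⁻¹ = N·m·kg⁻¹·K⁻¹ = m²·s⁻²·K⁻¹
  436 J·kg⁻¹:  J·kg⁻¹ = N·m·kg⁻¹ = m²·s⁻²
m²·s⁻²·K⁻¹ ≠ m²·s⁻², so they cannot be added.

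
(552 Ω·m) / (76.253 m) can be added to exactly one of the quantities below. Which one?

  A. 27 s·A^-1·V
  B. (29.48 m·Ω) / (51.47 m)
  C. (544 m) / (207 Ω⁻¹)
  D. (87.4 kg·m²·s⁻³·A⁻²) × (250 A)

B.

Reference: [kg·m³·s⁻³·A⁻²] / [m] = kg·m²·s⁻³·A⁻².
Each option:
  A. V·s·A⁻¹ = J·C⁻¹·s·A⁻¹ = kg·m²·s⁻²·A⁻²
  B. [kg·m³·s⁻³·A⁻²] / [m] = kg·m²·s⁻³·A⁻²  ← same
  C. [m] / [kg⁻¹·m⁻²·s³·A²] = kg·m³·s⁻³·A⁻²
  D. [kg·m²·s⁻³·A⁻²] · [A] = kg·m²·s⁻³·A⁻¹
Only B. matches kg·m²·s⁻³·A⁻².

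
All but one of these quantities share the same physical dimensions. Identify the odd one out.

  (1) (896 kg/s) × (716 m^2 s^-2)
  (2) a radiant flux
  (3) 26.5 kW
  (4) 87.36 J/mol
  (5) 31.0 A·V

Expand each in SI base units:
  (1) [kg·s⁻¹] · [m²·s⁻²] = kg·m²·s⁻³
  (2) [radiant flux] = kg·m²·s⁻³
  (3) W = J·s⁻¹ = kg·m²·s⁻³
  (4) J·mol⁻¹ = N·m·mol⁻¹ = kg·m²·s⁻²·mol⁻¹
  (5) V·A = J·C⁻¹·A = kg·m²·s⁻³
All reduce to kg·m²·s⁻³ except (4), which is kg·m²·s⁻²·mol⁻¹.

(4)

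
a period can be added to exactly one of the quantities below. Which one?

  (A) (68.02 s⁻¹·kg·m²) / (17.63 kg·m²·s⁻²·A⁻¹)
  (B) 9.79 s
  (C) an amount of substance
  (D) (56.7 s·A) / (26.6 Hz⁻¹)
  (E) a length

(B)

Reference: [period] = s.
Each option:
  (A) [kg·m²·s⁻¹] / [kg·m²·s⁻²·A⁻¹] = s·A
  (B) s  ← same
  (C) [amount of substance] = mol
  (D) [s·A] / [s] = A
  (E) [length] = m
Only (B) matches s.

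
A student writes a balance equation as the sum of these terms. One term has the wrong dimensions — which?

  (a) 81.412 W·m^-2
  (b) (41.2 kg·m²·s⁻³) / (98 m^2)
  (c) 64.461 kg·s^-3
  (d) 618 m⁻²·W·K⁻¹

Dimensions:
  (a) W·m⁻² = J·s⁻¹·m⁻² = kg·s⁻³
  (b) [kg·m²·s⁻³] / [m²] = kg·s⁻³
  (c) kg·s⁻³
  (d) W·m⁻²·K⁻¹ = J·s⁻¹·m⁻²·K⁻¹ = kg·s⁻³·K⁻¹
All reduce to kg·s⁻³ except (d), which is kg·s⁻³·K⁻¹.

(d)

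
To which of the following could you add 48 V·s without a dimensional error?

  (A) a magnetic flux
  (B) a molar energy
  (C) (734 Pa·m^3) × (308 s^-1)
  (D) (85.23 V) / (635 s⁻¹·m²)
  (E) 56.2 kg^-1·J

Reference: V·s = J·C⁻¹·s = kg·m²·s⁻²·A⁻¹.
Each option:
  (A) [magnetic flux] = kg·m²·s⁻²·A⁻¹  ← same
  (B) [molar energy] = kg·m²·s⁻²·mol⁻¹
  (C) [kg·m²·s⁻²] · [s⁻¹] = kg·m²·s⁻³
  (D) [kg·m²·s⁻³·A⁻¹] / [m²·s⁻¹] = kg·s⁻²·A⁻¹
  (E) J·kg⁻¹ = N·m·kg⁻¹ = m²·s⁻²
Only (A) matches kg·m²·s⁻²·A⁻¹.

(A)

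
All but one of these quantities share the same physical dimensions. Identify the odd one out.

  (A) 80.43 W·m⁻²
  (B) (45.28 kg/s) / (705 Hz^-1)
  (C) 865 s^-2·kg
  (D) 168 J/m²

(A)

Expand each in SI base units:
  (A) W·m⁻² = J·s⁻¹·m⁻² = kg·s⁻³
  (B) [kg·s⁻¹] / [s] = kg·s⁻²
  (C) kg·s⁻²
  (D) J·m⁻² = N·m·m⁻² = kg·s⁻²
All reduce to kg·s⁻² except (A), which is kg·s⁻³.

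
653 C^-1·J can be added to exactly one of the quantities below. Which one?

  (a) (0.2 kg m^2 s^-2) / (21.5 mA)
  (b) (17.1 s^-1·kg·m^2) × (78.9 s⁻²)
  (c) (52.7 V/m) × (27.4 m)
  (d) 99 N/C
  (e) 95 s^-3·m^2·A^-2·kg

(c)

Reference: J·C⁻¹ = N·m·(s·A)⁻¹ = kg·m²·s⁻³·A⁻¹.
Each option:
  (a) [kg·m²·s⁻²] / [A] = kg·m²·s⁻²·A⁻¹
  (b) [kg·m²·s⁻¹] · [s⁻²] = kg·m²·s⁻³
  (c) [kg·m·s⁻³·A⁻¹] · [m] = kg·m²·s⁻³·A⁻¹  ← same
  (d) N·C⁻¹ = kg·m·s⁻²·(s·A)⁻¹ = kg·m·s⁻³·A⁻¹
  (e) kg·m²·s⁻³·A⁻²
Only (c) matches kg·m²·s⁻³·A⁻¹.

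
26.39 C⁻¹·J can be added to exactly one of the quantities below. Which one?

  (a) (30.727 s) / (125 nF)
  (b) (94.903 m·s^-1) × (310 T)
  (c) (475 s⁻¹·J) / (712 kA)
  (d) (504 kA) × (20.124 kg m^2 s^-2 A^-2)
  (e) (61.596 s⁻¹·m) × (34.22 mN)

(c)

Reference: J·C⁻¹ = N·m·(s·A)⁻¹ = kg·m²·s⁻³·A⁻¹.
Each option:
  (a) [s] / [kg⁻¹·m⁻²·s⁴·A²] = kg·m²·s⁻³·A⁻²
  (b) [m·s⁻¹] · [kg·s⁻²·A⁻¹] = kg·m·s⁻³·A⁻¹
  (c) [kg·m²·s⁻³] / [A] = kg·m²·s⁻³·A⁻¹  ← same
  (d) [A] · [kg·m²·s⁻²·A⁻²] = kg·m²·s⁻²·A⁻¹
  (e) [m·s⁻¹] · [kg·m·s⁻²] = kg·m²·s⁻³
Only (c) matches kg·m²·s⁻³·A⁻¹.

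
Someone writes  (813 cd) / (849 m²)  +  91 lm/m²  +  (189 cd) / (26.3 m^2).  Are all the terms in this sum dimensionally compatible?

Expand each in SI base units:
  (813 cd) / (849 m²):  [cd] / [m²] = m⁻²·cd
  91 lm/m²:  lm·m⁻² = cd·m⁻² = m⁻²·cd
  (189 cd) / (26.3 m^2):  [cd] / [m²] = m⁻²·cd
Every term reduces to m⁻²·cd.

Yes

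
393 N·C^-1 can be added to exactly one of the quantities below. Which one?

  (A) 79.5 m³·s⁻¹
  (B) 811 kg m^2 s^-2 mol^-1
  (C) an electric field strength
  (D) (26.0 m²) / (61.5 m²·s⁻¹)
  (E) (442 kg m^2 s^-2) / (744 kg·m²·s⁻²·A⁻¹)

(C)

Reference: N·C⁻¹ = kg·m·s⁻²·(s·A)⁻¹ = kg·m·s⁻³·A⁻¹.
Each option:
  (A) m³·s⁻¹
  (B) kg·m²·s⁻²·mol⁻¹
  (C) [electric field strength] = kg·m·s⁻³·A⁻¹  ← same
  (D) [m²] / [m²·s⁻¹] = s
  (E) [kg·m²·s⁻²] / [kg·m²·s⁻²·A⁻¹] = A
Only (C) matches kg·m·s⁻³·A⁻¹.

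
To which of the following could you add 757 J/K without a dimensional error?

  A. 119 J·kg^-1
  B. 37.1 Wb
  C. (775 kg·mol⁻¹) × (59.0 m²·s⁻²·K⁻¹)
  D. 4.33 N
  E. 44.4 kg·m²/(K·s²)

Reference: J·K⁻¹ = N·m·K⁻¹ = kg·m²·s⁻²·K⁻¹.
Each option:
  A. J·kg⁻¹ = N·m·kg⁻¹ = m²·s⁻²
  B. Wb = V·s = kg·m²·s⁻²·A⁻¹
  C. [kg·mol⁻¹] · [m²·s⁻²·K⁻¹] = kg·m²·s⁻²·K⁻¹·mol⁻¹
  D. N = kg·m·s⁻²
  E. kg·m²·s⁻²·K⁻¹  ← same
Only E. matches kg·m²·s⁻²·K⁻¹.

E.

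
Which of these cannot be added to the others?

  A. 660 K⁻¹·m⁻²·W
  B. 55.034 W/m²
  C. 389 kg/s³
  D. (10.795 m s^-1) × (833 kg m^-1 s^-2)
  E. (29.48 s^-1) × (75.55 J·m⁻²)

Dimensions:
  A. W·m⁻²·K⁻¹ = J·s⁻¹·m⁻²·K⁻¹ = kg·s⁻³·K⁻¹
  B. W·m⁻² = J·s⁻¹·m⁻² = kg·s⁻³
  C. kg·s⁻³
  D. [m·s⁻¹] · [kg·m⁻¹·s⁻²] = kg·s⁻³
  E. [s⁻¹] · [kg·s⁻²] = kg·s⁻³
All reduce to kg·s⁻³ except A., which is kg·s⁻³·K⁻¹.

A.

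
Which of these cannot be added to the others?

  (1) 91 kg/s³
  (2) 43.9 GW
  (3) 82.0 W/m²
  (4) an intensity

Expand each in SI base units:
  (1) kg·s⁻³
  (2) W = J·s⁻¹ = kg·m²·s⁻³
  (3) W·m⁻² = J·s⁻¹·m⁻² = kg·s⁻³
  (4) [intensity] = kg·s⁻³
All reduce to kg·s⁻³ except (2), which is kg·m²·s⁻³.

(2)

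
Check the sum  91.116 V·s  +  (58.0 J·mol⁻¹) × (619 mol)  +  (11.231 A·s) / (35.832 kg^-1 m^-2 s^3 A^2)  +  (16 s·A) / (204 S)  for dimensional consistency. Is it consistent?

Dimensions:
  91.116 V·s:  V·s = J·C⁻¹·s = kg·m²·s⁻²·A⁻¹
  (58.0 J·mol⁻¹) × (619 mol):  [kg·m²·s⁻²·mol⁻¹] · [mol] = kg·m²·s⁻²
  (11.231 A·s) / (35.832 kg^-1 m^-2 s^3 A^2):  [s·A] / [kg⁻¹·m⁻²·s³·A²] = kg·m²·s⁻²·A⁻¹
  (16 s·A) / (204 S):  [s·A] / [kg⁻¹·m⁻²·s³·A²] = kg·m²·s⁻²·A⁻¹
The terms do not share a single dimension (kg·m²·s⁻² vs kg·m²·s⁻²·A⁻¹).

No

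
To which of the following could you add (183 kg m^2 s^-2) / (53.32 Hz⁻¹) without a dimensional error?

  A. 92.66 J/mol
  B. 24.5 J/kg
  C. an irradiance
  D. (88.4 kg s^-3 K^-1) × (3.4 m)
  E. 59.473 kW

Reference: [kg·m²·s⁻²] / [s] = kg·m²·s⁻³.
Each option:
  A. J·mol⁻¹ = N·m·mol⁻¹ = kg·m²·s⁻²·mol⁻¹
  B. J·kg⁻¹ = N·m·kg⁻¹ = m²·s⁻²
  C. [irradiance] = kg·s⁻³
  D. [kg·s⁻³·K⁻¹] · [m] = kg·m·s⁻³·K⁻¹
  E. W = J·s⁻¹ = kg·m²·s⁻³  ← same
Only E. matches kg·m²·s⁻³.

E.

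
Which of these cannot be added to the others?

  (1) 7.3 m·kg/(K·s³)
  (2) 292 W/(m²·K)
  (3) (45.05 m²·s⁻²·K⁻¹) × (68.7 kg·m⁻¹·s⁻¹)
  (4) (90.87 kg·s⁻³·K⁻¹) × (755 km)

(2)

Reduce each to base SI dimensions:
  (1) kg·m·s⁻³·K⁻¹
  (2) W·m⁻²·K⁻¹ = J·s⁻¹·m⁻²·K⁻¹ = kg·s⁻³·K⁻¹
  (3) [m²·s⁻²·K⁻¹] · [kg·m⁻¹·s⁻¹] = kg·m·s⁻³·K⁻¹
  (4) [kg·s⁻³·K⁻¹] · [m] = kg·m·s⁻³·K⁻¹
All reduce to kg·m·s⁻³·K⁻¹ except (2), which is kg·s⁻³·K⁻¹.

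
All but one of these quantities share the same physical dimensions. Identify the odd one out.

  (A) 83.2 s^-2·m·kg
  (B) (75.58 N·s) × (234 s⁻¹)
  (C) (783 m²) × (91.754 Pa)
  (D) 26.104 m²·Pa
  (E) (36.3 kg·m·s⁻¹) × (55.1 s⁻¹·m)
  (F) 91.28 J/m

Reduce each to base SI dimensions:
  (A) kg·m·s⁻²
  (B) [kg·m·s⁻¹] · [s⁻¹] = kg·m·s⁻²
  (C) [m²] · [kg·m⁻¹·s⁻²] = kg·m·s⁻²
  (D) Pa·m² = N·m⁻²·m² = kg·m·s⁻²
  (E) [kg·m·s⁻¹] · [m·s⁻¹] = kg·m²·s⁻²
  (F) J·m⁻¹ = N·m·m⁻¹ = kg·m·s⁻²
All reduce to kg·m·s⁻² except (E), which is kg·m²·s⁻².

(E)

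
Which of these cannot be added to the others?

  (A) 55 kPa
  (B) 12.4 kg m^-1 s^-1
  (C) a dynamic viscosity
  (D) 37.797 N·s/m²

(A)

Reduce each to base SI dimensions:
  (A) Pa = N·m⁻² = kg·m⁻¹·s⁻²
  (B) kg·m⁻¹·s⁻¹
  (C) [dynamic viscosity] = kg·m⁻¹·s⁻¹
  (D) N·s·m⁻² = kg·m·s⁻²·s·m⁻² = kg·m⁻¹·s⁻¹
All reduce to kg·m⁻¹·s⁻¹ except (A), which is kg·m⁻¹·s⁻².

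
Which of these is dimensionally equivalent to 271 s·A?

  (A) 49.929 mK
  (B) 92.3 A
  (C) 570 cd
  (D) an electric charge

(D)

Reference: s·A.
Each option:
  (A) K
  (B) A
  (C) cd
  (D) [electric charge] = s·A  ← same
Only (D) matches s·A.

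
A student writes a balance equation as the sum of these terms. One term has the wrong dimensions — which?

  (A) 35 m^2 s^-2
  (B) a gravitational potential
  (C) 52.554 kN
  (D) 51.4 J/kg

(C)

Expand each in SI base units:
  (A) m²·s⁻²
  (B) [gravitational potential] = m²·s⁻²
  (C) N = kg·m·s⁻²
  (D) J·kg⁻¹ = N·m·kg⁻¹ = m²·s⁻²
All reduce to m²·s⁻² except (C), which is kg·m·s⁻².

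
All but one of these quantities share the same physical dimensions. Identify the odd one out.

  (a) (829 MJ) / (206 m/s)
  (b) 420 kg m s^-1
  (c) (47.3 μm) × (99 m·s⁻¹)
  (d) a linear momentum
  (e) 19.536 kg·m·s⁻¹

Dimensions:
  (a) [kg·m²·s⁻²] / [m·s⁻¹] = kg·m·s⁻¹
  (b) kg·m·s⁻¹
  (c) [m] · [m·s⁻¹] = m²·s⁻¹
  (d) [linear momentum] = kg·m·s⁻¹
  (e) kg·m·s⁻¹
All reduce to kg·m·s⁻¹ except (c), which is m²·s⁻¹.

(c)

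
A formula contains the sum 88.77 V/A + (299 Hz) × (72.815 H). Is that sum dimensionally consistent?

Reduce each to base SI dimensions:
  88.77 V/A:  V·A⁻¹ = J·C⁻¹·A⁻¹ = kg·m²·s⁻³·A⁻²
  (299 Hz) × (72.815 H):  [s⁻¹] · [kg·m²·s⁻²·A⁻²] = kg·m²·s⁻³·A⁻²
Both are kg·m²·s⁻³·A⁻², so they have the same dimensions and can be added.

Yes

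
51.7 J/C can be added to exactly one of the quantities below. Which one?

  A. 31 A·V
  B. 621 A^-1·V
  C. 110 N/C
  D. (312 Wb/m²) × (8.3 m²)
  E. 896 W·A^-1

E.

Reference: J·C⁻¹ = N·m·(s·A)⁻¹ = kg·m²·s⁻³·A⁻¹.
Each option:
  A. V·A = J·C⁻¹·A = kg·m²·s⁻³
  B. V·A⁻¹ = J·C⁻¹·A⁻¹ = kg·m²·s⁻³·A⁻²
  C. N·C⁻¹ = kg·m·s⁻²·(s·A)⁻¹ = kg·m·s⁻³·A⁻¹
  D. [kg·s⁻²·A⁻¹] · [m²] = kg·m²·s⁻²·A⁻¹
  E. W·A⁻¹ = J·s⁻¹·A⁻¹ = kg·m²·s⁻³·A⁻¹  ← same
Only E. matches kg·m²·s⁻³·A⁻¹.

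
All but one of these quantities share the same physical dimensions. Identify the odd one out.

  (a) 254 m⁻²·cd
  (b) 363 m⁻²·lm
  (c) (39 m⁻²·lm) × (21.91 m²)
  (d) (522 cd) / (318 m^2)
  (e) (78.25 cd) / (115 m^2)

(c)

Expand each in SI base units:
  (a) cd·m⁻² = m⁻²·cd
  (b) lm·m⁻² = cd·m⁻² = m⁻²·cd
  (c) [m⁻²·cd] · [m²] = cd
  (d) [cd] / [m²] = m⁻²·cd
  (e) [cd] / [m²] = m⁻²·cd
All reduce to m⁻²·cd except (c), which is cd.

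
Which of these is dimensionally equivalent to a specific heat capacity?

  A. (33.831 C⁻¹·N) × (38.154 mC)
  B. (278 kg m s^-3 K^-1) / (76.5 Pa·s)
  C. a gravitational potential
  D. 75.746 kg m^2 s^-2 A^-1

Reference: [specific heat capacity] = m²·s⁻²·K⁻¹.
Each option:
  A. [kg·m·s⁻³·A⁻¹] · [s·A] = kg·m·s⁻²
  B. [kg·m·s⁻³·K⁻¹] / [kg·m⁻¹·s⁻¹] = m²·s⁻²·K⁻¹  ← same
  C. [gravitational potential] = m²·s⁻²
  D. kg·m²·s⁻²·A⁻¹
Only B. matches m²·s⁻²·K⁻¹.

B.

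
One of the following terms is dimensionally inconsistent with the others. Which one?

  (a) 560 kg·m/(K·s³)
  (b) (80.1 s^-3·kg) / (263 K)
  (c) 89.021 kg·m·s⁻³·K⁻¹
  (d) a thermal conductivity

Dimensions:
  (a) kg·m·s⁻³·K⁻¹
  (b) [kg·s⁻³] / [K] = kg·s⁻³·K⁻¹
  (c) kg·m·s⁻³·K⁻¹
  (d) [thermal conductivity] = kg·m·s⁻³·K⁻¹
All reduce to kg·m·s⁻³·K⁻¹ except (b), which is kg·s⁻³·K⁻¹.

(b)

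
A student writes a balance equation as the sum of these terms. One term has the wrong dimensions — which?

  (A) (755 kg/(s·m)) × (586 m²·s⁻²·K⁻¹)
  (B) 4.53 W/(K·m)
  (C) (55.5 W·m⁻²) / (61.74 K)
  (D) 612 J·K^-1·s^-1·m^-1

Reduce each to base SI dimensions:
  (A) [kg·m⁻¹·s⁻¹] · [m²·s⁻²·K⁻¹] = kg·m·s⁻³·K⁻¹
  (B) W·m⁻¹·K⁻¹ = J·s⁻¹·m⁻¹·K⁻¹ = kg·m·s⁻³·K⁻¹
  (C) [kg·s⁻³] / [K] = kg·s⁻³·K⁻¹
  (D) J·s⁻¹·m⁻¹·K⁻¹ = N·m·s⁻¹·m⁻¹·K⁻¹ = kg·m·s⁻³·K⁻¹
All reduce to kg·m·s⁻³·K⁻¹ except (C), which is kg·s⁻³·K⁻¹.

(C)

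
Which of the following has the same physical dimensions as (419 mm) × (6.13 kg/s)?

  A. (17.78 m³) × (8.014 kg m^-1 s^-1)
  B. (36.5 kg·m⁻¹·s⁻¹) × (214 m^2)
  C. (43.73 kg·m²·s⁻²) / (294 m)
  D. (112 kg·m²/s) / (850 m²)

B.

Reference: [m] · [kg·s⁻¹] = kg·m·s⁻¹.
Each option:
  A. [m³] · [kg·m⁻¹·s⁻¹] = kg·m²·s⁻¹
  B. [kg·m⁻¹·s⁻¹] · [m²] = kg·m·s⁻¹  ← same
  C. [kg·m²·s⁻²] / [m] = kg·m·s⁻²
  D. [kg·m²·s⁻¹] / [m²] = kg·s⁻¹
Only B. matches kg·m·s⁻¹.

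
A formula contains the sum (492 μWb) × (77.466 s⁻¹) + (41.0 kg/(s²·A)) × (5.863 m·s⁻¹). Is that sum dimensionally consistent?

Work out the base dimensions of each:
  (492 μWb) × (77.466 s⁻¹):  [kg·m²·s⁻²·A⁻¹] · [s⁻¹] = kg·m²·s⁻³·A⁻¹
  (41.0 kg/(s²·A)) × (5.863 m·s⁻¹):  [kg·s⁻²·A⁻¹] · [m·s⁻¹] = kg·m·s⁻³·A⁻¹
kg·m²·s⁻³·A⁻¹ ≠ kg·m·s⁻³·A⁻¹, so they cannot be added.

No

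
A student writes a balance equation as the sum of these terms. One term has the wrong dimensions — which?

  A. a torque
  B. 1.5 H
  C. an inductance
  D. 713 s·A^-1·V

In SI base units:
  A. [torque] = kg·m²·s⁻²
  B. H = V·s·A⁻¹ = kg·m²·s⁻²·A⁻²
  C. [inductance] = kg·m²·s⁻²·A⁻²
  D. V·s·A⁻¹ = J·C⁻¹·s·A⁻¹ = kg·m²·s⁻²·A⁻²
All reduce to kg·m²·s⁻²·A⁻² except A., which is kg·m²·s⁻².

A.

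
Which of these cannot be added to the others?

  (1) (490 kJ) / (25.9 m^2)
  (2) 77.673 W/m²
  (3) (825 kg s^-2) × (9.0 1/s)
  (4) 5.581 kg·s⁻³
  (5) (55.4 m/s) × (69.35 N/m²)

(1)

In SI base units:
  (1) [kg·m²·s⁻²] / [m²] = kg·s⁻²
  (2) W·m⁻² = J·s⁻¹·m⁻² = kg·s⁻³
  (3) [kg·s⁻²] · [s⁻¹] = kg·s⁻³
  (4) kg·s⁻³
  (5) [m·s⁻¹] · [kg·m⁻¹·s⁻²] = kg·s⁻³
All reduce to kg·s⁻³ except (1), which is kg·s⁻².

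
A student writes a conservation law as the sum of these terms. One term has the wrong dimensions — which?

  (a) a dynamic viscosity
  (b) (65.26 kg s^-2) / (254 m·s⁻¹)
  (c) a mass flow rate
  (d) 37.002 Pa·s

(c)

Expand each in SI base units:
  (a) [dynamic viscosity] = kg·m⁻¹·s⁻¹
  (b) [kg·s⁻²] / [m·s⁻¹] = kg·m⁻¹·s⁻¹
  (c) [mass flow rate] = kg·s⁻¹
  (d) Pa·s = N·m⁻²·s = kg·m⁻¹·s⁻¹
All reduce to kg·m⁻¹·s⁻¹ except (c), which is kg·s⁻¹.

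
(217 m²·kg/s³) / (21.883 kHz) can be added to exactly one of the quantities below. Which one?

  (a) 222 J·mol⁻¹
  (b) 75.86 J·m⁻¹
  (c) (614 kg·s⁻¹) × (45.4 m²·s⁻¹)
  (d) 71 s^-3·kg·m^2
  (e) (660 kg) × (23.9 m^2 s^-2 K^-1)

Reference: [kg·m²·s⁻³] / [s⁻¹] = kg·m²·s⁻².
Each option:
  (a) J·mol⁻¹ = N·m·mol⁻¹ = kg·m²·s⁻²·mol⁻¹
  (b) J·m⁻¹ = N·m·m⁻¹ = kg·m·s⁻²
  (c) [kg·s⁻¹] · [m²·s⁻¹] = kg·m²·s⁻²  ← same
  (d) kg·m²·s⁻³
  (e) [kg] · [m²·s⁻²·K⁻¹] = kg·m²·s⁻²·K⁻¹
Only (c) matches kg·m²·s⁻².

(c)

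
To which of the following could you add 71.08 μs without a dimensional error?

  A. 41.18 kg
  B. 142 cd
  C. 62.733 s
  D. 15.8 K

Reference: s.
Each option:
  A. kg
  B. cd
  C. s  ← same
  D. K
Only C. matches s.

C.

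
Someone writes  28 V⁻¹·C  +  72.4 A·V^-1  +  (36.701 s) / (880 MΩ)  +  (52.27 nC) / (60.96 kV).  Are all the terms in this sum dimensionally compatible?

No

Reduce each to base SI dimensions:
  28 V⁻¹·C:  C·V⁻¹ = s·A·(J·C⁻¹)⁻¹ = kg⁻¹·m⁻²·s⁴·A²
  72.4 A·V^-1:  A·V⁻¹ = A·(J·C⁻¹)⁻¹ = kg⁻¹·m⁻²·s³·A²
  (36.701 s) / (880 MΩ):  [s] / [kg·m²·s⁻³·A⁻²] = kg⁻¹·m⁻²·s⁴·A²
  (52.27 nC) / (60.96 kV):  [s·A] / [kg·m²·s⁻³·A⁻¹] = kg⁻¹·m⁻²·s⁴·A²
The terms do not share a single dimension (kg⁻¹·m⁻²·s³·A² vs kg⁻¹·m⁻²·s⁴·A²).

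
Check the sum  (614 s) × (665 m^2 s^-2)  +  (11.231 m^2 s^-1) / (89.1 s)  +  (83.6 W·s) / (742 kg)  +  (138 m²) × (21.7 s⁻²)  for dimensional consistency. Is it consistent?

No

Work out the base dimensions of each:
  (614 s) × (665 m^2 s^-2):  [s] · [m²·s⁻²] = m²·s⁻¹
  (11.231 m^2 s^-1) / (89.1 s):  [m²·s⁻¹] / [s] = m²·s⁻²
  (83.6 W·s) / (742 kg):  [kg·m²·s⁻²] / [kg] = m²·s⁻²
  (138 m²) × (21.7 s⁻²):  [m²] · [s⁻²] = m²·s⁻²
The terms do not share a single dimension (m²·s⁻² vs m²·s⁻¹).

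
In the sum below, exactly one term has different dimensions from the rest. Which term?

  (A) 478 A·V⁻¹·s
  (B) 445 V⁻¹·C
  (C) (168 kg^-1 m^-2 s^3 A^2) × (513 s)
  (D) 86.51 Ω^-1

Work out the base dimensions of each:
  (A) A·s·V⁻¹ = A·s·(J·C⁻¹)⁻¹ = kg⁻¹·m⁻²·s⁴·A²
  (B) C·V⁻¹ = s·A·(J·C⁻¹)⁻¹ = kg⁻¹·m⁻²·s⁴·A²
  (C) [kg⁻¹·m⁻²·s³·A²] · [s] = kg⁻¹·m⁻²·s⁴·A²
  (D) Ω⁻¹ = (V·A⁻¹)⁻¹ = kg⁻¹·m⁻²·s³·A²
All reduce to kg⁻¹·m⁻²·s⁴·A² except (D), which is kg⁻¹·m⁻²·s³·A².

(D)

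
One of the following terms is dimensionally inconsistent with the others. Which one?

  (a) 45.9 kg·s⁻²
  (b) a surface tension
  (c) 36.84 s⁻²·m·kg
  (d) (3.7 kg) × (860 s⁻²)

(c)

Work out the base dimensions of each:
  (a) kg·s⁻²
  (b) [surface tension] = kg·s⁻²
  (c) kg·m·s⁻²
  (d) [kg] · [s⁻²] = kg·s⁻²
All reduce to kg·s⁻² except (c), which is kg·m·s⁻².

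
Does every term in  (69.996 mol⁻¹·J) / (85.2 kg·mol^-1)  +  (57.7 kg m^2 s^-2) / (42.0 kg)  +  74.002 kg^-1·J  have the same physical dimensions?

In SI base units:
  (69.996 mol⁻¹·J) / (85.2 kg·mol^-1):  [kg·m²·s⁻²·mol⁻¹] / [kg·mol⁻¹] = m²·s⁻²
  (57.7 kg m^2 s^-2) / (42.0 kg):  [kg·m²·s⁻²] / [kg] = m²·s⁻²
  74.002 kg^-1·J:  J·kg⁻¹ = N·m·kg⁻¹ = m²·s⁻²
Every term reduces to m²·s⁻².

Yes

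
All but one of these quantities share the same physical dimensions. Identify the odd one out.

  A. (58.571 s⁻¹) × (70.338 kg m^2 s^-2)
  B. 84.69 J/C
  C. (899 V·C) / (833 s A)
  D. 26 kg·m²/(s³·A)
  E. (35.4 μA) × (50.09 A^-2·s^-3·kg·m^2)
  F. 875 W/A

In SI base units:
  A. [s⁻¹] · [kg·m²·s⁻²] = kg·m²·s⁻³
  B. J·C⁻¹ = N·m·(s·A)⁻¹ = kg·m²·s⁻³·A⁻¹
  C. [kg·m²·s⁻²] / [s·A] = kg·m²·s⁻³·A⁻¹
  D. kg·m²·s⁻³·A⁻¹
  E. [A] · [kg·m²·s⁻³·A⁻²] = kg·m²·s⁻³·A⁻¹
  F. W·A⁻¹ = J·s⁻¹·A⁻¹ = kg·m²·s⁻³·A⁻¹
All reduce to kg·m²·s⁻³·A⁻¹ except A., which is kg·m²·s⁻³.

A.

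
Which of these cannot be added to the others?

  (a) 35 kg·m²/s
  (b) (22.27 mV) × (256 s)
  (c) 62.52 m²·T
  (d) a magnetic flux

(a)

Work out the base dimensions of each:
  (a) kg·m²·s⁻¹
  (b) [kg·m²·s⁻³·A⁻¹] · [s] = kg·m²·s⁻²·A⁻¹
  (c) T·m² = Wb·m⁻²·m² = kg·m²·s⁻²·A⁻¹
  (d) [magnetic flux] = kg·m²·s⁻²·A⁻¹
All reduce to kg·m²·s⁻²·A⁻¹ except (a), which is kg·m²·s⁻¹.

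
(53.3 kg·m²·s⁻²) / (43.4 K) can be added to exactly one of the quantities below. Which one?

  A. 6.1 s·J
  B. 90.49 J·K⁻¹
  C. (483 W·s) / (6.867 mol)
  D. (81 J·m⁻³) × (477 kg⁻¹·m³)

B.

Reference: [kg·m²·s⁻²] / [K] = kg·m²·s⁻²·K⁻¹.
Each option:
  A. J·s = N·m·s = kg·m²·s⁻¹
  B. J·K⁻¹ = N·m·K⁻¹ = kg·m²·s⁻²·K⁻¹  ← same
  C. [kg·m²·s⁻²] / [mol] = kg·m²·s⁻²·mol⁻¹
  D. [kg·m⁻¹·s⁻²] · [kg⁻¹·m³] = m²·s⁻²
Only B. matches kg·m²·s⁻²·K⁻¹.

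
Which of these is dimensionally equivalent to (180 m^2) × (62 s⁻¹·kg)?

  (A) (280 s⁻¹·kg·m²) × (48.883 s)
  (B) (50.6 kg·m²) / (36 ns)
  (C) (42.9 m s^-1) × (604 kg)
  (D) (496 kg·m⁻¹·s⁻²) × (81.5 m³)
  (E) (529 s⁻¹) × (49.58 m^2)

(B)

Reference: [m²] · [kg·s⁻¹] = kg·m²·s⁻¹.
Each option:
  (A) [kg·m²·s⁻¹] · [s] = kg·m²
  (B) [kg·m²] / [s] = kg·m²·s⁻¹  ← same
  (C) [m·s⁻¹] · [kg] = kg·m·s⁻¹
  (D) [kg·m⁻¹·s⁻²] · [m³] = kg·m²·s⁻²
  (E) [s⁻¹] · [m²] = m²·s⁻¹
Only (B) matches kg·m²·s⁻¹.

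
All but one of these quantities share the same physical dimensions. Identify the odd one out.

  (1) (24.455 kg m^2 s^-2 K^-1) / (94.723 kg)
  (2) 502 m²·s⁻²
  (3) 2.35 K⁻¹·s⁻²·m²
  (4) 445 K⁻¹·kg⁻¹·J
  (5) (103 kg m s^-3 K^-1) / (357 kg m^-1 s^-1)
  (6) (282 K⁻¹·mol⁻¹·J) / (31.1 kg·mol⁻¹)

(2)

Expand each in SI base units:
  (1) [kg·m²·s⁻²·K⁻¹] / [kg] = m²·s⁻²·K⁻¹
  (2) m²·s⁻²
  (3) m²·s⁻²·K⁻¹
  (4) J·kg⁻¹·K⁻¹ = N·m·kg⁻¹·K⁻¹ = m²·s⁻²·K⁻¹
  (5) [kg·m·s⁻³·K⁻¹] / [kg·m⁻¹·s⁻¹] = m²·s⁻²·K⁻¹
  (6) [kg·m²·s⁻²·K⁻¹·mol⁻¹] / [kg·mol⁻¹] = m²·s⁻²·K⁻¹
All reduce to m²·s⁻²·K⁻¹ except (2), which is m²·s⁻².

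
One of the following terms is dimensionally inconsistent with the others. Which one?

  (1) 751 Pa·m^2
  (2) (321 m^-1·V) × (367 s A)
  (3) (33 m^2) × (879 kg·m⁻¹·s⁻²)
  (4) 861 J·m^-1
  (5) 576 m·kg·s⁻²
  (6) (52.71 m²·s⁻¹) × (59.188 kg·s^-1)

Dimensions:
  (1) Pa·m² = N·m⁻²·m² = kg·m·s⁻²
  (2) [kg·m·s⁻³·A⁻¹] · [s·A] = kg·m·s⁻²
  (3) [m²] · [kg·m⁻¹·s⁻²] = kg·m·s⁻²
  (4) J·m⁻¹ = N·m·m⁻¹ = kg·m·s⁻²
  (5) kg·m·s⁻²
  (6) [m²·s⁻¹] · [kg·s⁻¹] = kg·m²·s⁻²
All reduce to kg·m·s⁻² except (6), which is kg·m²·s⁻².

(6)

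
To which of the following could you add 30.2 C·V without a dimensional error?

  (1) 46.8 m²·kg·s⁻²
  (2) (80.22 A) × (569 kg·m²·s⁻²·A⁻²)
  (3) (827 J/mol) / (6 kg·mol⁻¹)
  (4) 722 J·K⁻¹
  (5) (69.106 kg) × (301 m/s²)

(1)

Reference: C·V = s·A·J·C⁻¹ = kg·m²·s⁻².
Each option:
  (1) kg·m²·s⁻²  ← same
  (2) [A] · [kg·m²·s⁻²·A⁻²] = kg·m²·s⁻²·A⁻¹
  (3) [kg·m²·s⁻²·mol⁻¹] / [kg·mol⁻¹] = m²·s⁻²
  (4) J·K⁻¹ = N·m·K⁻¹ = kg·m²·s⁻²·K⁻¹
  (5) [kg] · [m·s⁻²] = kg·m·s⁻²
Only (1) matches kg·m²·s⁻².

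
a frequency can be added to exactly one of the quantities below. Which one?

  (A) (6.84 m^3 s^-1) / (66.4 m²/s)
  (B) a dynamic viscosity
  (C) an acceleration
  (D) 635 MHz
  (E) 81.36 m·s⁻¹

Reference: [frequency] = s⁻¹.
Each option:
  (A) [m³·s⁻¹] / [m²·s⁻¹] = m
  (B) [dynamic viscosity] = kg·m⁻¹·s⁻¹
  (C) [acceleration] = m·s⁻²
  (D) Hz = s⁻¹  ← same
  (E) m·s⁻¹
Only (D) matches s⁻¹.

(D)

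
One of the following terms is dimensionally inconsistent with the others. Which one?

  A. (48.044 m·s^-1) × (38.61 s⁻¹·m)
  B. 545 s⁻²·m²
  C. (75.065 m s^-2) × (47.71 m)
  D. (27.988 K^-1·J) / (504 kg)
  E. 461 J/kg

Work out the base dimensions of each:
  A. [m·s⁻¹] · [m·s⁻¹] = m²·s⁻²
  B. m²·s⁻²
  C. [m·s⁻²] · [m] = m²·s⁻²
  D. [kg·m²·s⁻²·K⁻¹] / [kg] = m²·s⁻²·K⁻¹
  E. J·kg⁻¹ = N·m·kg⁻¹ = m²·s⁻²
All reduce to m²·s⁻² except D., which is m²·s⁻²·K⁻¹.

D.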